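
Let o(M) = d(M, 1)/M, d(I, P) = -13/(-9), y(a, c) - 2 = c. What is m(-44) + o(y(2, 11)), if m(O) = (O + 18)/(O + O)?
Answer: 161/396 ≈ 0.40657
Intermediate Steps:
y(a, c) = 2 + c
d(I, P) = 13/9 (d(I, P) = -13*(-⅑) = 13/9)
o(M) = 13/(9*M)
m(O) = (18 + O)/(2*O) (m(O) = (18 + O)/((2*O)) = (18 + O)*(1/(2*O)) = (18 + O)/(2*O))
m(-44) + o(y(2, 11)) = (½)*(18 - 44)/(-44) + 13/(9*(2 + 11)) = (½)*(-1/44)*(-26) + (13/9)/13 = 13/44 + (13/9)*(1/13) = 13/44 + ⅑ = 161/396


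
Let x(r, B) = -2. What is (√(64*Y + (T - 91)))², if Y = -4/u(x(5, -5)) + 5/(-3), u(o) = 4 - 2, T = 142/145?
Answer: -141239/435 ≈ -324.69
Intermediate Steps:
T = 142/145 (T = 142*(1/145) = 142/145 ≈ 0.97931)
u(o) = 2
Y = -11/3 (Y = -4/2 + 5/(-3) = -4*½ + 5*(-⅓) = -2 - 5/3 = -11/3 ≈ -3.6667)
(√(64*Y + (T - 91)))² = (√(64*(-11/3) + (142/145 - 91)))² = (√(-704/3 - 13053/145))² = (√(-141239/435))² = (I*√61438965/435)² = -141239/435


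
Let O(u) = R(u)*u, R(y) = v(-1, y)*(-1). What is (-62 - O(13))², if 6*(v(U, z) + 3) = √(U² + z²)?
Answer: 197983/18 - 1313*√170/3 ≈ 5292.6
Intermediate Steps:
v(U, z) = -3 + √(U² + z²)/6
R(y) = 3 - √(1 + y²)/6 (R(y) = (-3 + √((-1)² + y²)/6)*(-1) = (-3 + √(1 + y²)/6)*(-1) = 3 - √(1 + y²)/6)
O(u) = u*(3 - √(1 + u²)/6) (O(u) = (3 - √(1 + u²)/6)*u = u*(3 - √(1 + u²)/6))
(-62 - O(13))² = (-62 - 13*(18 - √(1 + 13²))/6)² = (-62 - 13*(18 - √(1 + 169))/6)² = (-62 - 13*(18 - √170)/6)² = (-62 - (39 - 13*√170/6))² = (-62 + (-39 + 13*√170/6))² = (-101 + 13*√170/6)²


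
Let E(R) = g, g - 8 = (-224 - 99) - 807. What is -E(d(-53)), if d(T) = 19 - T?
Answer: 1122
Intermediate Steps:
g = -1122 (g = 8 + ((-224 - 99) - 807) = 8 + (-323 - 807) = 8 - 1130 = -1122)
E(R) = -1122
-E(d(-53)) = -1*(-1122) = 1122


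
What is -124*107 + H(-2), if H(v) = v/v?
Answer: -13267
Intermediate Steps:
H(v) = 1
-124*107 + H(-2) = -124*107 + 1 = -13268 + 1 = -13267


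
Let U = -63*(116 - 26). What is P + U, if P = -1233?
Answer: -6903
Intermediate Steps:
U = -5670 (U = -63*90 = -5670)
P + U = -1233 - 5670 = -6903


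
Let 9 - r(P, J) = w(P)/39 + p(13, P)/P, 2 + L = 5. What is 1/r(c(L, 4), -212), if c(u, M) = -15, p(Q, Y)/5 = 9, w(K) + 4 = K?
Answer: 39/487 ≈ 0.080082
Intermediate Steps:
L = 3 (L = -2 + 5 = 3)
w(K) = -4 + K
p(Q, Y) = 45 (p(Q, Y) = 5*9 = 45)
r(P, J) = 355/39 - 45/P - P/39 (r(P, J) = 9 - ((-4 + P)/39 + 45/P) = 9 - ((-4 + P)*(1/39) + 45/P) = 9 - ((-4/39 + P/39) + 45/P) = 9 - (-4/39 + 45/P + P/39) = 9 + (4/39 - 45/P - P/39) = 355/39 - 45/P - P/39)
1/r(c(L, 4), -212) = 1/((1/39)*(-1755 - 15*(355 - 1*(-15)))/(-15)) = 1/((1/39)*(-1/15)*(-1755 - 15*(355 + 15))) = 1/((1/39)*(-1/15)*(-1755 - 15*370)) = 1/((1/39)*(-1/15)*(-1755 - 5550)) = 1/((1/39)*(-1/15)*(-7305)) = 1/(487/39) = 39/487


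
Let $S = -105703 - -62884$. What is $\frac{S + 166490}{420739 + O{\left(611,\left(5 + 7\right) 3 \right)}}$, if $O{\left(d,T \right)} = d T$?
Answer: $\frac{123671}{442735} \approx 0.27933$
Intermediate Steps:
$S = -42819$ ($S = -105703 + 62884 = -42819$)
$O{\left(d,T \right)} = T d$
$\frac{S + 166490}{420739 + O{\left(611,\left(5 + 7\right) 3 \right)}} = \frac{-42819 + 166490}{420739 + \left(5 + 7\right) 3 \cdot 611} = \frac{123671}{420739 + 12 \cdot 3 \cdot 611} = \frac{123671}{420739 + 36 \cdot 611} = \frac{123671}{420739 + 21996} = \frac{123671}{442735}$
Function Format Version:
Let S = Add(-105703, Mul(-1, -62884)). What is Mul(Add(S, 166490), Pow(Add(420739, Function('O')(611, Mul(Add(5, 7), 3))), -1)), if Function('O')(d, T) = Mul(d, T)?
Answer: Rational(123671, 442735) ≈ 0.27933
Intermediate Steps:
S = -42819 (S = Add(-105703, 62884) = -42819)
Function('O')(d, T) = Mul(T, d)
Mul(Add(S, 166490), Pow(Add(420739, Function('O')(611, Mul(Add(5, 7), 3))), -1)) = Mul(Add(-42819, 166490), Pow(Add(420739, Mul(Mul(Add(5, 7), 3), 611)), -1)) = Mul(123671, Pow(Add(420739, Mul(Mul(12, 3), 611)), -1)) = Mul(123671, Pow(Add(420739, Mul(36, 611)), -1)) = Mul(123671, Pow(Add(420739, 21996), -1)) = Mul(123671, Pow(442735, -1)) = Mul(123671, Rational(1, 442735)) = Rational(123671, 442735)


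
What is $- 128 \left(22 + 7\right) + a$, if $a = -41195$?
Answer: $-44907$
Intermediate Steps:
$- 128 \left(22 + 7\right) + a = - 128 \left(22 + 7\right) - 41195 = \left(-128\right) 29 - 41195 = -3712 - 41195 = -44907$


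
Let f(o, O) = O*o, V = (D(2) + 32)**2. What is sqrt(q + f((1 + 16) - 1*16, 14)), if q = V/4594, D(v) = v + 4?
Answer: 4*sqrt(4720335)/2297 ≈ 3.7834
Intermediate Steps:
D(v) = 4 + v
V = 1444 (V = ((4 + 2) + 32)**2 = (6 + 32)**2 = 38**2 = 1444)
q = 722/2297 (q = 1444/4594 = 1444*(1/4594) = 722/2297 ≈ 0.31432)
sqrt(q + f((1 + 16) - 1*16, 14)) = sqrt(722/2297 + 14*((1 + 16) - 1*16)) = sqrt(722/2297 + 14*(17 - 16)) = sqrt(722/2297 + 14*1) = sqrt(722/2297 + 14) = sqrt(32880/2297) = 4*sqrt(4720335)/2297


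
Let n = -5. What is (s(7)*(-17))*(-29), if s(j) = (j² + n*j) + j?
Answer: 10353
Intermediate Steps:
s(j) = j² - 4*j (s(j) = (j² - 5*j) + j = j² - 4*j)
(s(7)*(-17))*(-29) = ((7*(-4 + 7))*(-17))*(-29) = ((7*3)*(-17))*(-29) = (21*(-17))*(-29) = -357*(-29) = 10353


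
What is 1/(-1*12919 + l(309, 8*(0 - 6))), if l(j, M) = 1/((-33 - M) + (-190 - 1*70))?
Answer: -245/3165156 ≈ -7.7405e-5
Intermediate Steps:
l(j, M) = 1/(-293 - M) (l(j, M) = 1/((-33 - M) + (-190 - 70)) = 1/((-33 - M) - 260) = 1/(-293 - M))
1/(-1*12919 + l(309, 8*(0 - 6))) = 1/(-1*12919 - 1/(293 + 8*(0 - 6))) = 1/(-12919 - 1/(293 + 8*(-6))) = 1/(-12919 - 1/(293 - 48)) = 1/(-12919 - 1/245) = 1/(-3165156/245) = -245/3165156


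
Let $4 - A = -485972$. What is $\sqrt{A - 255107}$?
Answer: $\sqrt{230869} \approx 480.49$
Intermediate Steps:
$A = 485976$ ($A = 4 - -485972 = 4 + 485972 = 485976$)
$\sqrt{A - 255107} = \sqrt{485976 - 255107} = \sqrt{230869}$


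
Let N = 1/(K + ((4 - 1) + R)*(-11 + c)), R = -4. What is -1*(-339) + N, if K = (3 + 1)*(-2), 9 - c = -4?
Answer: 3389/10 ≈ 338.90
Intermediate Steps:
c = 13 (c = 9 - 1*(-4) = 9 + 4 = 13)
K = -8 (K = 4*(-2) = -8)
N = -1/10 (N = 1/(-8 + ((4 - 1) - 4)*(-11 + 13)) = 1/(-8 + (3 - 4)*2) = 1/(-8 - 1*2) = 1/(-8 - 2) = 1/(-10) = -1/10 ≈ -0.10000)
-1*(-339) + N = -1*(-339) - 1/10 = 339 - 1/10 = 3389/10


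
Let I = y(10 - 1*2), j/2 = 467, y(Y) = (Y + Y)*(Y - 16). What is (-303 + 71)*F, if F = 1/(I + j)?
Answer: -116/403 ≈ -0.28784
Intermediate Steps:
y(Y) = 2*Y*(-16 + Y) (y(Y) = (2*Y)*(-16 + Y) = 2*Y*(-16 + Y))
j = 934 (j = 2*467 = 934)
I = -128 (I = 2*(10 - 1*2)*(-16 + (10 - 1*2)) = 2*(10 - 2)*(-16 + (10 - 2)) = 2*8*(-16 + 8) = 2*8*(-8) = -128)
F = 1/806 (F = 1/(-128 + 934) = 1/806 ≈ 0.0012407)
(-303 + 71)*F = (-303 + 71)*(1/806) = -232*1/806 = -116/403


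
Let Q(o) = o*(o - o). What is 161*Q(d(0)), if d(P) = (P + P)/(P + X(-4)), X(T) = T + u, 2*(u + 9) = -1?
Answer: 0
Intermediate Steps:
u = -19/2 (u = -9 + (½)*(-1) = -9 - ½ = -19/2 ≈ -9.5000)
X(T) = -19/2 + T (X(T) = T - 19/2 = -19/2 + T)
d(P) = 2*P/(-27/2 + P) (d(P) = (P + P)/(P + (-19/2 - 4)) = (2*P)/(P - 27/2) = (2*P)/(-27/2 + P) = 2*P/(-27/2 + P))
Q(o) = 0 (Q(o) = o*0 = 0)
161*Q(d(0)) = 161*0 = 0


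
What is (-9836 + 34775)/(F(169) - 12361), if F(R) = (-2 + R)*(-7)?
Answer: -8313/4510 ≈ -1.8432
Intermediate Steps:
F(R) = 14 - 7*R
(-9836 + 34775)/(F(169) - 12361) = (-9836 + 34775)/((14 - 7*169) - 12361) = 24939/((14 - 1183) - 12361) = 24939/(-1169 - 12361) = 24939/(-13530) = 24939*(-1/13530) = -8313/4510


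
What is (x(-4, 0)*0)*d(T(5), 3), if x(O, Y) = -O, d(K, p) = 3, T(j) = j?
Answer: 0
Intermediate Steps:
(x(-4, 0)*0)*d(T(5), 3) = (-1*(-4)*0)*3 = (4*0)*3 = 0*3 = 0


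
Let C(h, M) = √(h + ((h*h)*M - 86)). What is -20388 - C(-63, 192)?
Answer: -20388 - √761899 ≈ -21261.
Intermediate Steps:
C(h, M) = √(-86 + h + M*h²) (C(h, M) = √(h + (h²*M - 86)) = √(h + (M*h² - 86)) = √(h + (-86 + M*h²)) = √(-86 + h + M*h²))
-20388 - C(-63, 192) = -20388 - √(-86 - 63 + 192*(-63)²) = -20388 - √(-86 - 63 + 192*3969) = -20388 - √(-86 - 63 + 762048) = -20388 - √761899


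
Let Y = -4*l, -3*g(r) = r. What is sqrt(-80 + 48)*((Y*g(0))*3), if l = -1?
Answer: 0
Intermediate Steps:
g(r) = -r/3
Y = 4 (Y = -4*(-1) = 4)
sqrt(-80 + 48)*((Y*g(0))*3) = sqrt(-80 + 48)*((4*(-1/3*0))*3) = sqrt(-32)*((4*0)*3) = (4*I*sqrt(2))*(0*3) = (4*I*sqrt(2))*0 = 0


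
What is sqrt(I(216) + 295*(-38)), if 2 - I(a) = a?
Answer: 4*I*sqrt(714) ≈ 106.88*I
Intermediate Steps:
I(a) = 2 - a
sqrt(I(216) + 295*(-38)) = sqrt((2 - 1*216) + 295*(-38)) = sqrt((2 - 216) - 11210) = sqrt(-214 - 11210) = sqrt(-11424) = 4*I*sqrt(714)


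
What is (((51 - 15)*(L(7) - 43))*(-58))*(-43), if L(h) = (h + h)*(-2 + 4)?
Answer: -1346760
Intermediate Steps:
L(h) = 4*h (L(h) = (2*h)*2 = 4*h)
(((51 - 15)*(L(7) - 43))*(-58))*(-43) = (((51 - 15)*(4*7 - 43))*(-58))*(-43) = ((36*(28 - 43))*(-58))*(-43) = ((36*(-15))*(-58))*(-43) = -540*(-58)*(-43) = 31320*(-43) = -1346760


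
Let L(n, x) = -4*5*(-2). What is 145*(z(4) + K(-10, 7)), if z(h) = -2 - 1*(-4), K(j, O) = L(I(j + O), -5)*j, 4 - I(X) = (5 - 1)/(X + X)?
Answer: -57710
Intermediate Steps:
I(X) = 4 - 2/X (I(X) = 4 - (5 - 1)/(X + X) = 4 - 4/(2*X) = 4 - 4*1/(2*X) = 4 - 2/X)
L(n, x) = 40 (L(n, x) = -20*(-2) = 40)
K(j, O) = 40*j
z(h) = 2 (z(h) = -2 + 4 = 2)
145*(z(4) + K(-10, 7)) = 145*(2 + 40*(-10)) = 145*(2 - 400) = 145*(-398) = -57710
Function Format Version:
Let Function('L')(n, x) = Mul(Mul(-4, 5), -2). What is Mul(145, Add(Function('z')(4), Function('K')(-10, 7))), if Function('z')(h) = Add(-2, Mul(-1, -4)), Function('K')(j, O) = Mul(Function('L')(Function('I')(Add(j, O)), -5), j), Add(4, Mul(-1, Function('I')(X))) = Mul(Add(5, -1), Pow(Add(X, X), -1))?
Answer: -57710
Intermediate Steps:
Function('I')(X) = Add(4, Mul(-2, Pow(X, -1))) (Function('I')(X) = Add(4, Mul(-1, Mul(Add(5, -1), Pow(Add(X, X), -1)))) = Add(4, Mul(-1, Mul(4, Pow(Mul(2, X), -1)))) = Add(4, Mul(-1, Mul(4, Mul(Rational(1, 2), Pow(X, -1))))) = Add(4, Mul(-1, Mul(2, Pow(X, -1)))) = Add(4, Mul(-2, Pow(X, -1))))
Function('L')(n, x) = 40 (Function('L')(n, x) = Mul(-20, -2) = 40)
Function('K')(j, O) = Mul(40, j)
Function('z')(h) = 2 (Function('z')(h) = Add(-2, 4) = 2)
Mul(145, Add(Function('z')(4), Function('K')(-10, 7))) = Mul(145, Add(2, Mul(40, -10))) = Mul(145, Add(2, -400)) = Mul(145, -398) = -57710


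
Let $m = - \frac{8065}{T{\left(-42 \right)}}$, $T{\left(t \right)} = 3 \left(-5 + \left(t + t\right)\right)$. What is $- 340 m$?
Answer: $- \frac{2742100}{267} \approx -10270.0$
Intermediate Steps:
$T{\left(t \right)} = -15 + 6 t$ ($T{\left(t \right)} = 3 \left(-5 + 2 t\right) = -15 + 6 t$)
$m = \frac{8065}{267}$ ($m = - \frac{8065}{-15 + 6 \left(-42\right)} = - \frac{8065}{-15 - 252} = - \frac{8065}{-267} = \left(-8065\right) \left(- \frac{1}{267}\right) = \frac{8065}{267} \approx 30.206$)
$- 340 m = \left(-340\right) \frac{8065}{267} = - \frac{2742100}{267}$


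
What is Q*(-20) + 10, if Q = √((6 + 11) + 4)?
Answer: 10 - 20*√21 ≈ -81.651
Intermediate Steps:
Q = √21 (Q = √(17 + 4) = √21 ≈ 4.5826)
Q*(-20) + 10 = √21*(-20) + 10 = -20*√21 + 10 = 10 - 20*√21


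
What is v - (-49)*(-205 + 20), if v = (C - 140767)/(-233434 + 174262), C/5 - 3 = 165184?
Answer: -134269837/14793 ≈ -9076.6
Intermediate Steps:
C = 825935 (C = 15 + 5*165184 = 15 + 825920 = 825935)
v = -171292/14793 (v = (825935 - 140767)/(-233434 + 174262) = 685168/(-59172) = 685168*(-1/59172) = -171292/14793 ≈ -11.579)
v - (-49)*(-205 + 20) = -171292/14793 - (-49)*(-205 + 20) = -171292/14793 - (-49)*(-185) = -171292/14793 - 1*9065 = -171292/14793 - 9065 = -134269837/14793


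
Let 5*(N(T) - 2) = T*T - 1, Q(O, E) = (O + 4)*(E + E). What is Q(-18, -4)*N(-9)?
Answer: 2016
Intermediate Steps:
Q(O, E) = 2*E*(4 + O) (Q(O, E) = (4 + O)*(2*E) = 2*E*(4 + O))
N(T) = 9/5 + T²/5 (N(T) = 2 + (T*T - 1)/5 = 2 + (T² - 1)/5 = 2 + (-1 + T²)/5 = 2 + (-⅕ + T²/5) = 9/5 + T²/5)
Q(-18, -4)*N(-9) = (2*(-4)*(4 - 18))*(9/5 + (⅕)*(-9)²) = (2*(-4)*(-14))*(9/5 + (⅕)*81) = 112*(9/5 + 81/5) = 112*18 = 2016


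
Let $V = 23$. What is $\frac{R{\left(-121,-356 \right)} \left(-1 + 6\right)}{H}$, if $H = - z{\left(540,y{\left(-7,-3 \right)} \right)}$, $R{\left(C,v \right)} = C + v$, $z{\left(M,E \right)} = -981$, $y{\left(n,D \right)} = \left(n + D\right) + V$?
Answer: $- \frac{265}{109} \approx -2.4312$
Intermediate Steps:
$y{\left(n,D \right)} = 23 + D + n$ ($y{\left(n,D \right)} = \left(n + D\right) + 23 = \left(D + n\right) + 23 = 23 + D + n$)
$H = 981$ ($H = \left(-1\right) \left(-981\right) = 981$)
$\frac{R{\left(-121,-356 \right)} \left(-1 + 6\right)}{H} = \frac{\left(-121 - 356\right) \left(-1 + 6\right)}{981} = \left(-477\right) 5 \cdot \frac{1}{981} = \left(-2385\right) \frac{1}{981} = - \frac{265}{109}$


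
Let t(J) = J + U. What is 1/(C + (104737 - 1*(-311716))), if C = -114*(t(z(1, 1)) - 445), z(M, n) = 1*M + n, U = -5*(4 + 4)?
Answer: 1/471515 ≈ 2.1208e-6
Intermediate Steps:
U = -40 (U = -5*8 = -40)
z(M, n) = M + n
t(J) = -40 + J (t(J) = J - 40 = -40 + J)
C = 55062 (C = -114*((-40 + (1 + 1)) - 445) = -114*((-40 + 2) - 445) = -114*(-38 - 445) = -114*(-483) = 55062)
1/(C + (104737 - 1*(-311716))) = 1/(55062 + (104737 - 1*(-311716))) = 1/(55062 + (104737 + 311716)) = 1/(55062 + 416453) = 1/471515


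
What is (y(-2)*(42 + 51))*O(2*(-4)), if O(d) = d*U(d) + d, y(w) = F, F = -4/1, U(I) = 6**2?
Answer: 110112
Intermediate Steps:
U(I) = 36
F = -4 (F = -4*1 = -4)
y(w) = -4
O(d) = 37*d (O(d) = d*36 + d = 36*d + d = 37*d)
(y(-2)*(42 + 51))*O(2*(-4)) = (-4*(42 + 51))*(37*(2*(-4))) = (-4*93)*(37*(-8)) = -372*(-296) = 110112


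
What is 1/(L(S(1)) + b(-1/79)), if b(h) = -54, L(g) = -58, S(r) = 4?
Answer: -1/112 ≈ -0.0089286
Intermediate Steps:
1/(L(S(1)) + b(-1/79)) = 1/(-58 - 54) = 1/(-112) = -1/112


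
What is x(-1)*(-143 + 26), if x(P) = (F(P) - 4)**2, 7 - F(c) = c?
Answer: -1872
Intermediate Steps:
F(c) = 7 - c
x(P) = (3 - P)**2 (x(P) = ((7 - P) - 4)**2 = (3 - P)**2)
x(-1)*(-143 + 26) = (-3 - 1)**2*(-143 + 26) = (-4)**2*(-117) = 16*(-117) = -1872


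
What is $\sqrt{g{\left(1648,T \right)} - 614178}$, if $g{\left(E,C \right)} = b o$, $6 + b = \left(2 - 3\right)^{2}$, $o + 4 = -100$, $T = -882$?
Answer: $i \sqrt{613658} \approx 783.36 i$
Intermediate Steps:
$o = -104$ ($o = -4 - 100 = -104$)
$b = -5$ ($b = -6 + \left(2 - 3\right)^{2} = -6 + \left(-1\right)^{2} = -6 + 1 = -5$)
$g{\left(E,C \right)} = 520$ ($g{\left(E,C \right)} = \left(-5\right) \left(-104\right) = 520$)
$\sqrt{g{\left(1648,T \right)} - 614178} = \sqrt{520 - 614178} = \sqrt{-613658} = i \sqrt{613658}$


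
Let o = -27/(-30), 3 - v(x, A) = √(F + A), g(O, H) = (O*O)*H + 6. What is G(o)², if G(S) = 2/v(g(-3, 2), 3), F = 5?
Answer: 4/(3 - 2*√2)² ≈ 135.88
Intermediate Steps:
g(O, H) = 6 + H*O² (g(O, H) = O²*H + 6 = H*O² + 6 = 6 + H*O²)
v(x, A) = 3 - √(5 + A)
o = 9/10 (o = -27*(-1/30) = 9/10 ≈ 0.90000)
G(S) = 2/(3 - 2*√2) (G(S) = 2/(3 - √(5 + 3)) = 2/(3 - √8) = 2/(3 - 2*√2))
G(o)² = (6 + 4*√2)²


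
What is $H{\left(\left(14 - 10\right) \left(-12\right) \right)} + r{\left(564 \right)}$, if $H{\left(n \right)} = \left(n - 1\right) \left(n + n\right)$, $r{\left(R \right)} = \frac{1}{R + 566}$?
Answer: $\frac{5315521}{1130} \approx 4704.0$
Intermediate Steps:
$r{\left(R \right)} = \frac{1}{566 + R}$
$H{\left(n \right)} = 2 n \left(-1 + n\right)$ ($H{\left(n \right)} = \left(-1 + n\right) 2 n = 2 n \left(-1 + n\right)$)
$H{\left(\left(14 - 10\right) \left(-12\right) \right)} + r{\left(564 \right)} = 2 \left(14 - 10\right) \left(-12\right) \left(-1 + \left(14 - 10\right) \left(-12\right)\right) + \frac{1}{566 + 564} = 2 \cdot 4 \left(-12\right) \left(-1 + 4 \left(-12\right)\right) + \frac{1}{1130} = 2 \left(-48\right) \left(-1 - 48\right) + \frac{1}{1130} = 2 \left(-48\right) \left(-49\right) + \frac{1}{1130} = 4704 + \frac{1}{1130} = \frac{5315521}{1130}$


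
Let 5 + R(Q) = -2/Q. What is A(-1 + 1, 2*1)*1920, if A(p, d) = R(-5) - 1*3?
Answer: -14592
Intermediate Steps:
R(Q) = -5 - 2/Q
A(p, d) = -38/5 (A(p, d) = (-5 - 2/(-5)) - 1*3 = (-5 - 2*(-⅕)) - 3 = (-5 + ⅖) - 3 = -23/5 - 3 = -38/5)
A(-1 + 1, 2*1)*1920 = -38/5*1920 = -14592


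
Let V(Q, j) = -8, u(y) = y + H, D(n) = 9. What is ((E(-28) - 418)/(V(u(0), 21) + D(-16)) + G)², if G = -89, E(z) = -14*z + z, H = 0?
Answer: 20449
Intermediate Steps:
u(y) = y (u(y) = y + 0 = y)
E(z) = -13*z
((E(-28) - 418)/(V(u(0), 21) + D(-16)) + G)² = ((-13*(-28) - 418)/(-8 + 9) - 89)² = ((364 - 418)/1 - 89)² = (-54*1 - 89)² = (-54 - 89)² = (-143)² = 20449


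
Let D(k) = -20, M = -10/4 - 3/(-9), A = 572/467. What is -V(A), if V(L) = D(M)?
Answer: 20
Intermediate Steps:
A = 572/467 (A = 572*(1/467) = 572/467 ≈ 1.2248)
M = -13/6 (M = -10*1/4 - 3*(-1/9) = -5/2 + 1/3 = -13/6 ≈ -2.1667)
V(L) = -20
-V(A) = -1*(-20) = 20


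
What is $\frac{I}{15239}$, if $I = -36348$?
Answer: $- \frac{36348}{15239} \approx -2.3852$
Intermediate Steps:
$\frac{I}{15239} = - \frac{36348}{15239}$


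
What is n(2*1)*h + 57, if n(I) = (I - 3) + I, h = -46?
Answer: 11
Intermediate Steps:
n(I) = -3 + 2*I (n(I) = (-3 + I) + I = -3 + 2*I)
n(2*1)*h + 57 = (-3 + 2*(2*1))*(-46) + 57 = (-3 + 2*2)*(-46) + 57 = (-3 + 4)*(-46) + 57 = 1*(-46) + 57 = -46 + 57 = 11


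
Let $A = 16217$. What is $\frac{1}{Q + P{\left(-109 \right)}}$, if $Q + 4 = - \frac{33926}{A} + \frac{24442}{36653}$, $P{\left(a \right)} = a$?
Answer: $- \frac{594401701}{68014505977} \approx -0.0087393$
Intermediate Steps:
$Q = - \frac{3224720568}{594401701}$ ($Q = -4 + \left(- \frac{33926}{16217} + \frac{24442}{36653}\right) = -4 - \frac{847113764}{594401701} = - \frac{3224720568}{594401701} \approx -5.4252$)
$\frac{1}{Q + P{\left(-109 \right)}} = \frac{1}{- \frac{3224720568}{594401701} - 109} = \frac{1}{- \frac{68014505977}{594401701}} = - \frac{594401701}{68014505977}$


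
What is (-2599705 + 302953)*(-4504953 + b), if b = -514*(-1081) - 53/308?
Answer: 698436716447340/77 ≈ 9.0706e+12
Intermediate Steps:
b = 171135219/308 (b = 555634 - 53*1/308 = 555634 - 53/308 = 171135219/308 ≈ 5.5563e+5)
(-2599705 + 302953)*(-4504953 + b) = (-2599705 + 302953)*(-4504953 + 171135219/308) = -2296752*(-1216390305/308) = 698436716447340/77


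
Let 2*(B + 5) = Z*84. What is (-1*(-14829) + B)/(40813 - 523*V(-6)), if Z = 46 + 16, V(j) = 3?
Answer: 4357/9811 ≈ 0.44409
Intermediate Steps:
Z = 62
B = 2599 (B = -5 + (62*84)/2 = -5 + (½)*5208 = -5 + 2604 = 2599)
(-1*(-14829) + B)/(40813 - 523*V(-6)) = (-1*(-14829) + 2599)/(40813 - 523*3) = (14829 + 2599)/(40813 - 1569) = 17428/39244 = 17428*(1/39244) = 4357/9811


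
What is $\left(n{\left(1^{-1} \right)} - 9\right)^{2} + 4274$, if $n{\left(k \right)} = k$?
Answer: $4338$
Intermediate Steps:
$\left(n{\left(1^{-1} \right)} - 9\right)^{2} + 4274 = \left(1^{-1} - 9\right)^{2} + 4274 = \left(1 - 9\right)^{2} + 4274 = \left(-8\right)^{2} + 4274 = 64 + 4274 = 4338$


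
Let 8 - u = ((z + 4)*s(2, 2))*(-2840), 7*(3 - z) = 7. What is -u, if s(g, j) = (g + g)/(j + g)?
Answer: -17048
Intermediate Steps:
z = 2 (z = 3 - 1/7*7 = 3 - 1 = 2)
s(g, j) = 2*g/(g + j) (s(g, j) = (2*g)/(g + j) = 2*g/(g + j))
u = 17048 (u = 8 - (2 + 4)*(2*2/(2 + 2))*(-2840) = 8 - 6*(2*2/4)*(-2840) = 8 - 6*(2*2*(1/4))*(-2840) = 8 - 6*1*(-2840) = 8 - 6*(-2840) = 8 - 1*(-17040) = 8 + 17040 = 17048)
-u = -1*17048 = -17048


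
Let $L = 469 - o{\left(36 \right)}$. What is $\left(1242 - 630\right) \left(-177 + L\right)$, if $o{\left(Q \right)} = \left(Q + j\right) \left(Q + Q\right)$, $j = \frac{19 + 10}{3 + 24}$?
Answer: $-1454928$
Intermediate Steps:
$j = \frac{29}{27} \approx 1.0741$
$o{\left(Q \right)} = 2 Q \left(\frac{29}{27} + Q\right)$ ($o{\left(Q \right)} = \left(Q + \frac{29}{27}\right) \left(Q + Q\right) = \left(\frac{29}{27} + Q\right) 2 Q = 2 Q \left(\frac{29}{27} + Q\right)$)
$L = - \frac{6601}{3}$ ($L = 469 - \frac{2}{27} \cdot 36 \left(29 + 27 \cdot 36\right) = 469 - \frac{2}{27} \cdot 36 \left(29 + 972\right) = 469 - \frac{2}{27} \cdot 36 \cdot 1001 = 469 - \frac{8008}{3} = - \frac{6601}{3} \approx -2200.3$)
$\left(1242 - 630\right) \left(-177 + L\right) = \left(1242 - 630\right) \left(-177 - \frac{6601}{3}\right) = 612 \left(- \frac{7132}{3}\right) = -1454928$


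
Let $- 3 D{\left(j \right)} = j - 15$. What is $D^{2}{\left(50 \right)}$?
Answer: $\frac{1225}{9} \approx 136.11$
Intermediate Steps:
$D{\left(j \right)} = 5 - \frac{j}{3}$ ($D{\left(j \right)} = - \frac{j - 15}{3} = - \frac{-15 + j}{3} = 5 - \frac{j}{3}$)
$D^{2}{\left(50 \right)} = \left(5 - \frac{50}{3}\right)^{2} = \left(- \frac{35}{3}\right)^{2} = \frac{1225}{9}$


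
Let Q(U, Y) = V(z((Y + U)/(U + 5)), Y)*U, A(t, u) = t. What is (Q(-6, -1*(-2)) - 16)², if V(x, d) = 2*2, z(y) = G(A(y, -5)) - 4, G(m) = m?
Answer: 1600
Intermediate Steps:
z(y) = -4 + y (z(y) = y - 4 = -4 + y)
V(x, d) = 4
Q(U, Y) = 4*U
(Q(-6, -1*(-2)) - 16)² = (4*(-6) - 16)² = (-24 - 16)² = (-40)² = 1600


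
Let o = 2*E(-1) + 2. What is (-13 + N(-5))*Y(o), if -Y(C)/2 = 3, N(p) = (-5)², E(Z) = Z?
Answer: -72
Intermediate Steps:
o = 0 (o = 2*(-1) + 2 = -2 + 2 = 0)
N(p) = 25
Y(C) = -6 (Y(C) = -2*3 = -6)
(-13 + N(-5))*Y(o) = (-13 + 25)*(-6) = 12*(-6) = -72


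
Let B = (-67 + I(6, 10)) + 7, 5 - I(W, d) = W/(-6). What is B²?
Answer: 2916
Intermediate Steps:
I(W, d) = 5 + W/6 (I(W, d) = 5 - W/(-6) = 5 - W*(-1)/6 = 5 - (-1)*W/6 = 5 + W/6)
B = -54 (B = (-67 + (5 + (⅙)*6)) + 7 = (-67 + (5 + 1)) + 7 = (-67 + 6) + 7 = -61 + 7 = -54)
B² = (-54)² = 2916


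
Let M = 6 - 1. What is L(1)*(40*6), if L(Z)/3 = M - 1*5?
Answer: 0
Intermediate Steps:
M = 5
L(Z) = 0 (L(Z) = 3*(5 - 1*5) = 3*(5 - 5) = 3*0 = 0)
L(1)*(40*6) = 0*(40*6) = 0*240 = 0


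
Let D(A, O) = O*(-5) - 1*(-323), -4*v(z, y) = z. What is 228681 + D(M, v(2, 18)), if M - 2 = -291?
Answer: 458013/2 ≈ 2.2901e+5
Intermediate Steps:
M = -289 (M = 2 - 291 = -289)
v(z, y) = -z/4
D(A, O) = 323 - 5*O (D(A, O) = -5*O + 323 = 323 - 5*O)
228681 + D(M, v(2, 18)) = 228681 + (323 - (-5)*2/4) = 228681 + (323 - 5*(-½)) = 228681 + (323 + 5/2) = 228681 + 651/2 = 458013/2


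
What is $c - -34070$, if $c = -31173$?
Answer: $2897$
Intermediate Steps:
$c - -34070 = -31173 - -34070 = -31173 + 34070 = 2897$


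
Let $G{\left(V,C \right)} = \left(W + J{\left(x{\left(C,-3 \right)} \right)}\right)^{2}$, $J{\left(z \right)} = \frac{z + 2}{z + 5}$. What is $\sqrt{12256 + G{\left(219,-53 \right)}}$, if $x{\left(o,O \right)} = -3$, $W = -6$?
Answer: $\frac{\sqrt{49193}}{2} \approx 110.9$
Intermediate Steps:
$J{\left(z \right)} = \frac{2 + z}{5 + z}$
$G{\left(V,C \right)} = \frac{169}{4}$ ($G{\left(V,C \right)} = \left(-6 + \frac{2 - 3}{5 - 3}\right)^{2} = \left(-6 + \frac{1}{2} \left(-1\right)\right)^{2} = \left(-6 - \frac{1}{2}\right)^{2} = \left(- \frac{13}{2}\right)^{2} = \frac{169}{4}$)
$\sqrt{12256 + G{\left(219,-53 \right)}} = \sqrt{12256 + \frac{169}{4}} = \sqrt{\frac{49193}{4}} = \frac{\sqrt{49193}}{2}$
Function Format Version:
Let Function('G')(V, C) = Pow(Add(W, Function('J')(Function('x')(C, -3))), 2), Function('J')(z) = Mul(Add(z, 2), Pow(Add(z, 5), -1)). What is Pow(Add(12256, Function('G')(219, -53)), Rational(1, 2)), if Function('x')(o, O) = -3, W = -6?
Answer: Mul(Rational(1, 2), Pow(49193, Rational(1, 2))) ≈ 110.90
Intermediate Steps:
Function('J')(z) = Mul(Pow(Add(5, z), -1), Add(2, z)) (Function('J')(z) = Mul(Add(2, z), Pow(Add(5, z), -1)) = Mul(Pow(Add(5, z), -1), Add(2, z)))
Function('G')(V, C) = Rational(169, 4) (Function('G')(V, C) = Pow(Add(-6, Mul(Pow(Add(5, -3), -1), Add(2, -3))), 2) = Pow(Add(-6, Mul(Pow(2, -1), -1)), 2) = Pow(Add(-6, Mul(Rational(1, 2), -1)), 2) = Pow(Add(-6, Rational(-1, 2)), 2) = Pow(Rational(-13, 2), 2) = Rational(169, 4))
Pow(Add(12256, Function('G')(219, -53)), Rational(1, 2)) = Pow(Add(12256, Rational(169, 4)), Rational(1, 2)) = Pow(Rational(49193, 4), Rational(1, 2)) = Mul(Rational(1, 2), Pow(49193, Rational(1, 2)))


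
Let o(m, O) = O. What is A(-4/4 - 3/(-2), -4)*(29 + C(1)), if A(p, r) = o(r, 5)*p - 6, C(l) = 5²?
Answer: -189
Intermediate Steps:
C(l) = 25
A(p, r) = -6 + 5*p (A(p, r) = 5*p - 6 = -6 + 5*p)
A(-4/4 - 3/(-2), -4)*(29 + C(1)) = (-6 + 5*(-4/4 - 3/(-2)))*(29 + 25) = (-6 + 5*(-4*¼ - 3*(-½)))*54 = (-6 + 5*(-1 + 3/2))*54 = (-6 + 5*(½))*54 = (-6 + 5/2)*54 = -7/2*54 = -189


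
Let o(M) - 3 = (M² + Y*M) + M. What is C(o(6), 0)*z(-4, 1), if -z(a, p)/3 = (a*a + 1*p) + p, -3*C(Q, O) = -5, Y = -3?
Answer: -90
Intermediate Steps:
o(M) = 3 + M² - 2*M (o(M) = 3 + ((M² - 3*M) + M) = 3 + (M² - 2*M) = 3 + M² - 2*M)
C(Q, O) = 5/3 (C(Q, O) = -⅓*(-5) = 5/3)
z(a, p) = -6*p - 3*a² (z(a, p) = -3*((a*a + 1*p) + p) = -3*((a² + p) + p) = -3*((p + a²) + p) = -3*(a² + 2*p) = -6*p - 3*a²)
C(o(6), 0)*z(-4, 1) = 5*(-6*1 - 3*(-4)²)/3 = 5*(-6 - 3*16)/3 = 5*(-6 - 48)/3 = (5/3)*(-54) = -90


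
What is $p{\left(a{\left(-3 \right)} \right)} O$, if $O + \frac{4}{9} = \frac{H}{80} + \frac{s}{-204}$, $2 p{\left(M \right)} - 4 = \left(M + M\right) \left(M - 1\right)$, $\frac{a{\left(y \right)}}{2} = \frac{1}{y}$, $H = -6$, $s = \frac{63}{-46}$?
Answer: $- \frac{252602}{158355} \approx -1.5952$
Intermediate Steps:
$s = - \frac{63}{46}$ ($s = 63 \left(- \frac{1}{46}\right) = - \frac{63}{46} \approx -1.3696$)
$a{\left(y \right)} = \frac{2}{y}$
$p{\left(M \right)} = 2 + M \left(-1 + M\right)$ ($p{\left(M \right)} = 2 + \frac{\left(M + M\right) \left(M - 1\right)}{2} = 2 + \frac{2 M \left(-1 + M\right)}{2} = 2 + M \left(-1 + M\right)$)
$O = - \frac{18043}{35190}$ ($O = - \frac{4}{9} - \left(- \frac{21}{3128} + \frac{3}{40}\right) = - \frac{4}{9} - \frac{267}{3910} = - \frac{18043}{35190} \approx -0.51273$)
$p{\left(a{\left(-3 \right)} \right)} O = \left(2 + \left(\frac{2}{-3}\right)^{2} - \frac{2}{-3}\right) \left(- \frac{18043}{35190}\right) = \left(2 + \left(2 \left(- \frac{1}{3}\right)\right)^{2} - 2 \left(- \frac{1}{3}\right)\right) \left(- \frac{18043}{35190}\right) = \left(2 + \left(- \frac{2}{3}\right)^{2} - - \frac{2}{3}\right) \left(- \frac{18043}{35190}\right) = \left(2 + \frac{4}{9} + \frac{2}{3}\right) \left(- \frac{18043}{35190}\right) = \frac{28}{9} \left(- \frac{18043}{35190}\right) = - \frac{252602}{158355}$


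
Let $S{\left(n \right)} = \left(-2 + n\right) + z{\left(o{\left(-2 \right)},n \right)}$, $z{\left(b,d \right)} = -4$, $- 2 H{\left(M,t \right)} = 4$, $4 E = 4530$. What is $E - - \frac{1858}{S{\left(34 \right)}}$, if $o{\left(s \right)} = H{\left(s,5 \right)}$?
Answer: $\frac{8392}{7} \approx 1198.9$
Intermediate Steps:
$E = \frac{2265}{2}$ ($E = \frac{1}{4} \cdot 4530 = \frac{2265}{2} \approx 1132.5$)
$H{\left(M,t \right)} = -2$ ($H{\left(M,t \right)} = \left(- \frac{1}{2}\right) 4 = -2$)
$o{\left(s \right)} = -2$
$S{\left(n \right)} = -6 + n$ ($S{\left(n \right)} = \left(-2 + n\right) - 4 = -6 + n$)
$E - - \frac{1858}{S{\left(34 \right)}} = \frac{2265}{2} - - \frac{1858}{-6 + 34} = \frac{2265}{2} - - \frac{1858}{28} = \frac{2265}{2} - \left(-1858\right) \frac{1}{28} = \frac{2265}{2} - - \frac{929}{14} = \frac{2265}{2} + \frac{929}{14} = \frac{8392}{7}$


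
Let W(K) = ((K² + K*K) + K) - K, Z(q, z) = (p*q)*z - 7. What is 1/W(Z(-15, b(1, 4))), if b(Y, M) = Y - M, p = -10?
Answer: 1/417698 ≈ 2.3941e-6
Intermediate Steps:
Z(q, z) = -7 - 10*q*z (Z(q, z) = (-10*q)*z - 7 = -10*q*z - 7 = -7 - 10*q*z)
W(K) = 2*K² (W(K) = ((K² + K²) + K) - K = (2*K² + K) - K = (K + 2*K²) - K = 2*K²)
1/W(Z(-15, b(1, 4))) = 1/(2*(-7 - 10*(-15)*(1 - 1*4))²) = 1/(2*(-7 - 10*(-15)*(1 - 4))²) = 1/(2*(-7 - 10*(-15)*(-3))²) = 1/(2*(-7 - 450)²) = 1/(2*(-457)²) = 1/(2*208849) = 1/417698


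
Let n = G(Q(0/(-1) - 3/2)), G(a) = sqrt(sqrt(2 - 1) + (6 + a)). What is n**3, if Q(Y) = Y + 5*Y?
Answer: -2*I*sqrt(2) ≈ -2.8284*I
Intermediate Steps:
Q(Y) = 6*Y
G(a) = sqrt(7 + a) (G(a) = sqrt(sqrt(1) + (6 + a)) = sqrt(1 + (6 + a)) = sqrt(7 + a))
n = I*sqrt(2) (n = sqrt(7 + 6*(0/(-1) - 3/2)) = sqrt(7 + 6*(0*(-1) - 3*1/2)) = sqrt(7 + 6*(0 - 3/2)) = sqrt(7 + 6*(-3/2)) = sqrt(7 - 9) = sqrt(-2) = I*sqrt(2) ≈ 1.4142*I)
n**3 = (I*sqrt(2))**3 = -2*I*sqrt(2)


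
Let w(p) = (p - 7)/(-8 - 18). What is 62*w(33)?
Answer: -62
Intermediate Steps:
w(p) = 7/26 - p/26 (w(p) = (-7 + p)/(-26) = (-7 + p)*(-1/26) = 7/26 - p/26)
62*w(33) = 62*(7/26 - 1/26*33) = 62*(7/26 - 33/26) = 62*(-1) = -62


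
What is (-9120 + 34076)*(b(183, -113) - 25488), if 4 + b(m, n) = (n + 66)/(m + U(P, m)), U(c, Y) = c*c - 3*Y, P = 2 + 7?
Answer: -181309657388/285 ≈ -6.3617e+8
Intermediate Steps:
P = 9
U(c, Y) = c² - 3*Y
b(m, n) = -4 + (66 + n)/(81 - 2*m) (b(m, n) = -4 + (n + 66)/(m + (9² - 3*m)) = -4 + (66 + n)/(m + (81 - 3*m)) = -4 + (66 + n)/(81 - 2*m))
(-9120 + 34076)*(b(183, -113) - 25488) = (-9120 + 34076)*((258 - 1*(-113) - 8*183)/(-81 + 2*183) - 25488) = 24956*((258 + 113 - 1464)/(-81 + 366) - 25488) = 24956*(-1093/285 - 25488) = 24956*(-7265173/285) = -181309657388/285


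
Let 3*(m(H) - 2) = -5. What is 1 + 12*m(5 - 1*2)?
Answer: 5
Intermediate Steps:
m(H) = 1/3 (m(H) = 2 + (1/3)*(-5) = 2 - 5/3 = 1/3)
1 + 12*m(5 - 1*2) = 1 + 12*(1/3) = 1 + 4 = 5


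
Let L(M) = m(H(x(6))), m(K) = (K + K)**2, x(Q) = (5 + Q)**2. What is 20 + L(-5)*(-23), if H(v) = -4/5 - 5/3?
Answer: -121448/225 ≈ -539.77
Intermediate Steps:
H(v) = -37/15 (H(v) = -4*1/5 - 5*1/3 = -4/5 - 5/3 = -37/15)
m(K) = 4*K**2 (m(K) = (2*K)**2 = 4*K**2)
L(M) = 5476/225 (L(M) = 4*(-37/15)**2 = 4*(1369/225) = 5476/225)
20 + L(-5)*(-23) = 20 + (5476/225)*(-23) = 20 - 125948/225 = -121448/225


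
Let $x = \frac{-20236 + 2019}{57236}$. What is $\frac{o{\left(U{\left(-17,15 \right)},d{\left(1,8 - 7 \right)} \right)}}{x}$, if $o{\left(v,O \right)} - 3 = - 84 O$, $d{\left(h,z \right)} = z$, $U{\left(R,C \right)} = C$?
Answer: $\frac{4636116}{18217} \approx 254.49$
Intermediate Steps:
$o{\left(v,O \right)} = 3 - 84 O$
$x = - \frac{18217}{57236}$ ($x = \left(-18217\right) \frac{1}{57236} = - \frac{18217}{57236} \approx -0.31828$)
$\frac{o{\left(U{\left(-17,15 \right)},d{\left(1,8 - 7 \right)} \right)}}{x} = \frac{3 - 84 \left(8 - 7\right)}{- \frac{18217}{57236}} = \left(3 - 84 \left(8 - 7\right)\right) \left(- \frac{57236}{18217}\right) = \left(3 - 84\right) \left(- \frac{57236}{18217}\right) = \left(-81\right) \left(- \frac{57236}{18217}\right) = \frac{4636116}{18217}$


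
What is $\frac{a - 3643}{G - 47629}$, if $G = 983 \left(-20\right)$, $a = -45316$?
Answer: $\frac{48959}{67289} \approx 0.72759$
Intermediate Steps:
$G = -19660$
$\frac{a - 3643}{G - 47629} = \frac{-45316 - 3643}{-19660 - 47629} = - \frac{48959}{-67289} = \left(-48959\right) \left(- \frac{1}{67289}\right) = \frac{48959}{67289}$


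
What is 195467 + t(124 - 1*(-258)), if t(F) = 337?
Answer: 195804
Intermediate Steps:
195467 + t(124 - 1*(-258)) = 195467 + 337 = 195804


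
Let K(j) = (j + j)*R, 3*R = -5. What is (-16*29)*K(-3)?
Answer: -4640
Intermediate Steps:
R = -5/3 (R = (1/3)*(-5) = -5/3 ≈ -1.6667)
K(j) = -10*j/3 (K(j) = (j + j)*(-5/3) = (2*j)*(-5/3) = -10*j/3)
(-16*29)*K(-3) = (-16*29)*(-10/3*(-3)) = -464*10 = -4640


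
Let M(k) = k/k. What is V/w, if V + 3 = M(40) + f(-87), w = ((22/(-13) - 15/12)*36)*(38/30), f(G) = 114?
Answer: -7280/8721 ≈ -0.83477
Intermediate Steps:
M(k) = 1
w = -8721/65 (w = ((22*(-1/13) - 15*1/12)*36)*(38*(1/30)) = ((-22/13 - 5/4)*36)*(19/15) = -153/52*36*(19/15) = -1377/13*19/15 = -8721/65 ≈ -134.17)
V = 112 (V = -3 + (1 + 114) = -3 + 115 = 112)
V/w = 112/(-8721/65) = 112*(-65/8721) = -7280/8721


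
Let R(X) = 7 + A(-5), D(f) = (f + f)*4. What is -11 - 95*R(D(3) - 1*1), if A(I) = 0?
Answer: -676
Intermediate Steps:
D(f) = 8*f (D(f) = (2*f)*4 = 8*f)
R(X) = 7 (R(X) = 7 + 0 = 7)
-11 - 95*R(D(3) - 1*1) = -11 - 95*7 = -11 - 665 = -676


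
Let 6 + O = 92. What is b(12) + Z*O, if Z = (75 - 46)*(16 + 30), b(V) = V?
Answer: 114736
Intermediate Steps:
O = 86 (O = -6 + 92 = 86)
Z = 1334 (Z = 29*46 = 1334)
b(12) + Z*O = 12 + 1334*86 = 12 + 114724 = 114736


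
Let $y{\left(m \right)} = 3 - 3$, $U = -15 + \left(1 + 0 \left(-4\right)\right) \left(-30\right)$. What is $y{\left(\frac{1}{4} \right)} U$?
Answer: $0$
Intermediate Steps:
$U = -45$ ($U = -15 + \left(1 + 0\right) \left(-30\right) = -15 + 1 \left(-30\right) = -15 - 30 = -45$)
$y{\left(m \right)} = 0$ ($y{\left(m \right)} = 3 - 3 = 0$)
$y{\left(\frac{1}{4} \right)} U = 0 \left(-45\right) = 0$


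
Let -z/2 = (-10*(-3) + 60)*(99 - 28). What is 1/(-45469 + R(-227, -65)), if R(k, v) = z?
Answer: -1/58249 ≈ -1.7168e-5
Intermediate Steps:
z = -12780 (z = -2*(-10*(-3) + 60)*(99 - 28) = -2*(30 + 60)*71 = -180*71 = -2*6390 = -12780)
R(k, v) = -12780
1/(-45469 + R(-227, -65)) = 1/(-45469 - 12780) = 1/(-58249) = -1/58249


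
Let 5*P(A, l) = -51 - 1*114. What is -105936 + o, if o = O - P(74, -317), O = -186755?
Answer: -292658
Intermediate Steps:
P(A, l) = -33 (P(A, l) = (-51 - 1*114)/5 = (-51 - 114)/5 = (⅕)*(-165) = -33)
o = -186722 (o = -186755 - 1*(-33) = -186755 + 33 = -186722)
-105936 + o = -105936 - 186722 = -292658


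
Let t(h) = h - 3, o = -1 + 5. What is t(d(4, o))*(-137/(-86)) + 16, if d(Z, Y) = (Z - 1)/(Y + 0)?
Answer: 4271/344 ≈ 12.416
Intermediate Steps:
o = 4
d(Z, Y) = (-1 + Z)/Y
t(h) = -3 + h
t(d(4, o))*(-137/(-86)) + 16 = (-3 + (-1 + 4)/4)*(-137/(-86)) + 16 = (-3 + (1/4)*3)*(-137*(-1/86)) + 16 = (-3 + 3/4)*(137/86) + 16 = -9/4*137/86 + 16 = -1233/344 + 16 = 4271/344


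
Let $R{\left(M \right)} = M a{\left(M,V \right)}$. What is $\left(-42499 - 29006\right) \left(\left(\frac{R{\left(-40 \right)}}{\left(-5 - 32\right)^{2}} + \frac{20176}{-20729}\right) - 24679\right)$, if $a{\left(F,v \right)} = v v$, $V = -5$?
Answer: $\frac{50081318063727615}{28378001} \approx 1.7648 \cdot 10^{9}$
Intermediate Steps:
$a{\left(F,v \right)} = v^{2}$
$R{\left(M \right)} = 25 M$ ($R{\left(M \right)} = M \left(-5\right)^{2} = M 25 = 25 M$)
$\left(-42499 - 29006\right) \left(\left(\frac{R{\left(-40 \right)}}{\left(-5 - 32\right)^{2}} + \frac{20176}{-20729}\right) - 24679\right) = \left(-42499 - 29006\right) \left(\left(\frac{25 \left(-40\right)}{\left(-5 - 32\right)^{2}} + \frac{20176}{-20729}\right) - 24679\right) = - 71505 \left(\left(- \frac{1000}{\left(-37\right)^{2}} + 20176 \left(- \frac{1}{20729}\right)\right) - 24679\right) = - 71505 \left(\left(- \frac{1000}{1369} - \frac{20176}{20729}\right) - 24679\right) = - 71505 \left(- \frac{48349944}{28378001} - 24679\right) = \left(-71505\right) \left(- \frac{700389036623}{28378001}\right) = \frac{50081318063727615}{28378001}$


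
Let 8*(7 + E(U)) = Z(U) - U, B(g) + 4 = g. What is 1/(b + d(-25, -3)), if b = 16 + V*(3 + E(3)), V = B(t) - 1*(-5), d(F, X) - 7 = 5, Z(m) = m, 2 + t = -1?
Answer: 1/36 ≈ 0.027778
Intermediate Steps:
t = -3 (t = -2 - 1 = -3)
B(g) = -4 + g
d(F, X) = 12 (d(F, X) = 7 + 5 = 12)
E(U) = -7 (E(U) = -7 + (U - U)/8 = -7 + (⅛)*0 = -7 + 0 = -7)
V = -2 (V = (-4 - 3) - 1*(-5) = -7 + 5 = -2)
b = 24 (b = 16 - 2*(3 - 7) = 16 - 2*(-4) = 16 + 8 = 24)
1/(b + d(-25, -3)) = 1/(24 + 12) = 1/36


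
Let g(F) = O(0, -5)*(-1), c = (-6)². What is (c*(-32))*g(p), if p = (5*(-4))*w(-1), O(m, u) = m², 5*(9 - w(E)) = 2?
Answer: 0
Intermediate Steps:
c = 36
w(E) = 43/5 (w(E) = 9 - ⅕*2 = 9 - ⅖ = 43/5)
p = -172 (p = (5*(-4))*(43/5) = -20*43/5 = -172)
g(F) = 0 (g(F) = 0²*(-1) = 0*(-1) = 0)
(c*(-32))*g(p) = (36*(-32))*0 = -1152*0 = 0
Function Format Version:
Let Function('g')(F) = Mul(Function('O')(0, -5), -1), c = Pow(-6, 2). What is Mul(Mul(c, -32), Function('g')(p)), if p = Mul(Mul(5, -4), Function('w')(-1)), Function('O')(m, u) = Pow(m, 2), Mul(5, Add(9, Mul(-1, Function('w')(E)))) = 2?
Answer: 0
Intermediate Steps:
c = 36
Function('w')(E) = Rational(43, 5) (Function('w')(E) = Add(9, Mul(Rational(-1, 5), 2)) = Add(9, Rational(-2, 5)) = Rational(43, 5))
p = -172 (p = Mul(Mul(5, -4), Rational(43, 5)) = Mul(-20, Rational(43, 5)) = -172)
Function('g')(F) = 0 (Function('g')(F) = Mul(Pow(0, 2), -1) = Mul(0, -1) = 0)
Mul(Mul(c, -32), Function('g')(p)) = Mul(Mul(36, -32), 0) = Mul(-1152, 0) = 0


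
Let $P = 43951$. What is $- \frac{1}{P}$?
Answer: $- \frac{1}{43951} \approx -2.2753 \cdot 10^{-5}$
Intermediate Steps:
$- \frac{1}{P} = - \frac{1}{43951}$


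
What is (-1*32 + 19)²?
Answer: 169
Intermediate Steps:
(-1*32 + 19)² = (-32 + 19)² = (-13)² = 169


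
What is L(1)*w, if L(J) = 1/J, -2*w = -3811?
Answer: 3811/2 ≈ 1905.5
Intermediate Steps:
w = 3811/2 (w = -½*(-3811) = 3811/2 ≈ 1905.5)
L(J) = 1/J
L(1)*w = (3811/2)/1 = 1*(3811/2) = 3811/2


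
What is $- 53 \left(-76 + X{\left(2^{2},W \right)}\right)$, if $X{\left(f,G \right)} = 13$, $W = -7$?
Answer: $3339$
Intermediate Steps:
$- 53 \left(-76 + X{\left(2^{2},W \right)}\right) = - 53 \left(-76 + 13\right) = \left(-53\right) \left(-63\right) = 3339$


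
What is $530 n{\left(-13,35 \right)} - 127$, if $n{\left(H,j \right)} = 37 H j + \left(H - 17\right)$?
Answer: $-8938577$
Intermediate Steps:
$n{\left(H,j \right)} = -17 + H + 37 H j$ ($n{\left(H,j \right)} = 37 H j + \left(-17 + H\right) = -17 + H + 37 H j$)
$530 n{\left(-13,35 \right)} - 127 = 530 \left(-17 - 13 + 37 \left(-13\right) 35\right) - 127 = 530 \left(-17 - 13 - 16835\right) - 127 = 530 \left(-16865\right) - 127 = -8938450 - 127 = -8938577$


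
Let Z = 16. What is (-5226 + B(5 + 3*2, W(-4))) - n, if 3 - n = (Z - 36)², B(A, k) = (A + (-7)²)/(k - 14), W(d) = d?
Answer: -14497/3 ≈ -4832.3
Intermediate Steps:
B(A, k) = (49 + A)/(-14 + k) (B(A, k) = (A + 49)/(-14 + k) = (49 + A)/(-14 + k))
n = -397 (n = 3 - (16 - 36)² = 3 - 1*(-20)² = 3 - 1*400 = 3 - 400 = -397)
(-5226 + B(5 + 3*2, W(-4))) - n = (-5226 + (49 + (5 + 3*2))/(-14 - 4)) - 1*(-397) = (-5226 + (49 + (5 + 6))/(-18)) + 397 = (-5226 - (49 + 11)/18) + 397 = (-5226 - 1/18*60) + 397 = (-5226 - 10/3) + 397 = -15688/3 + 397 = -14497/3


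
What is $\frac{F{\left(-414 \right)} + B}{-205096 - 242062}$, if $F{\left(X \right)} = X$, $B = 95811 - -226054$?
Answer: $- \frac{321451}{447158} \approx -0.71888$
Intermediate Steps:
$B = 321865$ ($B = 95811 + 226054 = 321865$)
$\frac{F{\left(-414 \right)} + B}{-205096 - 242062} = \frac{-414 + 321865}{-205096 - 242062} = \frac{321451}{-447158} = 321451 \left(- \frac{1}{447158}\right) = - \frac{321451}{447158}$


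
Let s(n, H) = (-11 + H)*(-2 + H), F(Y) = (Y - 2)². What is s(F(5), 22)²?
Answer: 48400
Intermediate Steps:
F(Y) = (-2 + Y)²
s(F(5), 22)² = (22 + 22² - 13*22)² = (22 + 484 - 286)² = 220² = 48400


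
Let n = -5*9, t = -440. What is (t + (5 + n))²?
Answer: 230400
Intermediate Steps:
n = -45
(t + (5 + n))² = (-440 + (5 - 45))² = (-440 - 40)² = (-480)² = 230400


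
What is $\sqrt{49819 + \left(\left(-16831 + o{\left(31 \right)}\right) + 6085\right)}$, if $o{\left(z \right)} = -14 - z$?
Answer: $2 \sqrt{9757} \approx 197.56$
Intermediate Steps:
$\sqrt{49819 + \left(\left(-16831 + o{\left(31 \right)}\right) + 6085\right)} = \sqrt{49819 + \left(\left(-16831 - 45\right) + 6085\right)} = \sqrt{49819 + \left(-16876 + 6085\right)} = \sqrt{49819 - 10791} = \sqrt{39028} = 2 \sqrt{9757}$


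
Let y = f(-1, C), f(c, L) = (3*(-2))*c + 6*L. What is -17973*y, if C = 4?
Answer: -539190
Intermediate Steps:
f(c, L) = -6*c + 6*L
y = 30 (y = -6*(-1) + 6*4 = 6 + 24 = 30)
-17973*y = -17973*30 = -539190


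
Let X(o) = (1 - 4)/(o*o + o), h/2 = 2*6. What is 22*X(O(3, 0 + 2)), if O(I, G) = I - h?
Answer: -11/70 ≈ -0.15714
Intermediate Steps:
h = 24 (h = 2*(2*6) = 2*12 = 24)
O(I, G) = -24 + I (O(I, G) = I - 1*24 = I - 24 = -24 + I)
X(o) = -3/(o + o²) (X(o) = -3/(o² + o) = -3/(o + o²))
22*X(O(3, 0 + 2)) = 22*(-3/((-24 + 3)*(1 + (-24 + 3)))) = 22*(-3/(-21*(1 - 21))) = 22*(-3*(-1/21)/(-20)) = 22*(-3*(-1/21)*(-1/20)) = 22*(-1/140) = -11/70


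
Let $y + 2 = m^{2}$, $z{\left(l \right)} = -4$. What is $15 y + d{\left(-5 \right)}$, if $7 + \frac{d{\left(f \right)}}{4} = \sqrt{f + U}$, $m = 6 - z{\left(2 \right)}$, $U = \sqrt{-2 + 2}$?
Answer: $1442 + 4 i \sqrt{5} \approx 1442.0 + 8.9443 i$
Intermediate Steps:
$U = 0$ ($U = \sqrt{0} = 0$)
$m = 10$ ($m = 6 - -4 = 6 + 4 = 10$)
$d{\left(f \right)} = -28 + 4 \sqrt{f}$ ($d{\left(f \right)} = -28 + 4 \sqrt{f + 0} = -28 + 4 \sqrt{f}$)
$y = 98$ ($y = -2 + 10^{2} = -2 + 100 = 98$)
$15 y + d{\left(-5 \right)} = 15 \cdot 98 - \left(28 - 4 \sqrt{-5}\right) = 1470 - \left(28 - 4 i \sqrt{5}\right) = 1442 + 4 i \sqrt{5}$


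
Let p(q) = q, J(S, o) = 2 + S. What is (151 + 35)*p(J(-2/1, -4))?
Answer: 0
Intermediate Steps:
(151 + 35)*p(J(-2/1, -4)) = (151 + 35)*(2 - 2/1) = 186*(2 - 2*1) = 186*(2 - 2) = 186*0 = 0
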